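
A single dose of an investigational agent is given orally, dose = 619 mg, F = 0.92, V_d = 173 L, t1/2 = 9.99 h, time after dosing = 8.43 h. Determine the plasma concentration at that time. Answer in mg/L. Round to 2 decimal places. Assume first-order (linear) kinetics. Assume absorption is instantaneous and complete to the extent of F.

1.83 mg/L

Amount reaching circulation = F × Dose = 0.92 × 619.0 = 569.5 mg
C₀ = F·Dose / Vd = 569.5 / 173 = 3.292 mg/L
k = ln2 / t½ = 0.693147 / 9.99 = 0.06938 h⁻¹
C = C₀ · e^(−k·t) = 3.292 × e^(−0.06938 × 8.43)
  = 3.292 × 0.5572 = 1.834 mg/L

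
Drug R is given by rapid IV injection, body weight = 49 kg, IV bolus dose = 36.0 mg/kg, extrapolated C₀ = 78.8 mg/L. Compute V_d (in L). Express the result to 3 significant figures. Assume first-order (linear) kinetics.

22.4 L

Dose = 36.0 × 49 = 1764 mg
Vd = Dose / C₀ = 1764 / 78.8 = 22.39 L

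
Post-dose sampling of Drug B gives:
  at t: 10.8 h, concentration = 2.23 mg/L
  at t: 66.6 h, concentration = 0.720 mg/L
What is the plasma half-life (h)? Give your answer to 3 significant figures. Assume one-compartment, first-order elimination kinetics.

k = ln(C₁/C₂) / (t₂ − t₁) = ln(2.23/0.720) / (66.6 − 10.8)
  = 1.131 / 55.80 = 0.02027 h⁻¹
t½ = ln2 / k = 0.693147 / 0.02027 = 34.20 h

34.2 h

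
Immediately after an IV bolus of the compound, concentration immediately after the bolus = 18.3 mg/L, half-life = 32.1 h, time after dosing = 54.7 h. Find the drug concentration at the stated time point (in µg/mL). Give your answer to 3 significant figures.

5.62 µg/mL

k = ln2 / t½ = 0.693147 / 32.1 = 0.02159 h⁻¹
C = C₀ · e^(−k·t) = 18.30 × e^(−0.02159 × 54.7)
  = 18.30 × 0.3070 = 5.618 mg/L
(5.618 mg/L = 5.618 µg/mL)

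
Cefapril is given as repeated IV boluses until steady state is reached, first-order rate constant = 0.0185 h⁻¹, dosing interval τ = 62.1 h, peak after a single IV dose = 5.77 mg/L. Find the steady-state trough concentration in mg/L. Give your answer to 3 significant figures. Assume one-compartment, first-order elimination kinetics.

2.68 mg/L

e^(−kτ) = e^(−0.01850 × 62.1) = 0.3170
Accumulation ratio R = 1 / (1 − e^(−kτ)) = 1 / (1 − 0.3170) = 1.464
Steady-state trough = C₀ × R × e^(−kτ) = 5.77 × 1.464 × 0.3170 = 2.678 mg/L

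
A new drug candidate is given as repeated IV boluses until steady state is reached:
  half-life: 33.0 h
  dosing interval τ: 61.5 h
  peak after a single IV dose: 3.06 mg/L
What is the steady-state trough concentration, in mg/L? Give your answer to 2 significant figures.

k = ln2 / t½ = 0.693147 / 33.0 = 0.02100 h⁻¹
e^(−kτ) = e^(−0.02100 × 61.5) = 0.2749
Accumulation ratio R = 1 / (1 − e^(−kτ)) = 1 / (1 − 0.2749) = 1.379
Steady-state trough = C₀ × R × e^(−kτ) = 3.06 × 1.379 × 0.2749 = 1.160 mg/L

1.2 mg/L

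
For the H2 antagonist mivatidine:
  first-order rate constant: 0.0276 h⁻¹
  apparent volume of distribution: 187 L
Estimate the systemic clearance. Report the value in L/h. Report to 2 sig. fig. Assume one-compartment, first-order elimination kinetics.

5.2 L/h

CL = k × Vd = 0.0276 × 187 = 5.161 L/h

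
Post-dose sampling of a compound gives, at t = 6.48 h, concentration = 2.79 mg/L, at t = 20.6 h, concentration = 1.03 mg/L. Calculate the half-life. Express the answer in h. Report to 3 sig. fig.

k = ln(C₁/C₂) / (t₂ − t₁) = ln(2.79/1.03) / (20.6 − 6.48)
  = 0.9965 / 14.12 = 0.07057 h⁻¹
t½ = ln2 / k = 0.693147 / 0.07057 = 9.822 h

9.82 h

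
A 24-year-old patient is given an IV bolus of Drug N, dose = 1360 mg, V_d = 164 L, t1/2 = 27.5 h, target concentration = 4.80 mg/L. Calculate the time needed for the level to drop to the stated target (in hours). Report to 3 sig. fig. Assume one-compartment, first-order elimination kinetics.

21.7 h

C₀ = Dose / Vd = 1360 / 164 = 8.293 mg/L
k = ln2 / t½ = 0.693147 / 27.5 = 0.02521 h⁻¹
t = ln(C₀ / C) / k = ln(8.293 / 4.80) / 0.02521
  = ln(1.728) / 0.02521 = 0.5470 / 0.02521 = 21.70 h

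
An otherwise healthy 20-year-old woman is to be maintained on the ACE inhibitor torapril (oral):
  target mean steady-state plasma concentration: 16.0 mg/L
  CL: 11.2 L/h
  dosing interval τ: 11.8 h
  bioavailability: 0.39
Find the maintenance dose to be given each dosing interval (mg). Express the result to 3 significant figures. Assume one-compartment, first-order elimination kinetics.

At steady state, F × (Dose/τ) = Css × CL.
Dose = Css × CL × τ / F = 16.0 × 11.20 × 11.8 / 0.39 = 5422 mg

5420 mg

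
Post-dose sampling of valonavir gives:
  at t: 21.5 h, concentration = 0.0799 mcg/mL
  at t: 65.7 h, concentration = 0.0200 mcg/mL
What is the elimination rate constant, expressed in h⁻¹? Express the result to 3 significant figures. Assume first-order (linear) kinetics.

k = ln(C₁/C₂) / (t₂ − t₁) = ln(0.0799/0.0200) / (65.7 − 21.5)
  = 1.385 / 44.20 = 0.03133 h⁻¹

0.0313 h⁻¹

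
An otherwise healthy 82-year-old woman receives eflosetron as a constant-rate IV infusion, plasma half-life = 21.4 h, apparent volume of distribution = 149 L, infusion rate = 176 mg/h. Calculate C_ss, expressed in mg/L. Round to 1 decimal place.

k = ln2 / t½ = 0.693147 / 21.4 = 0.03239 h⁻¹
CL = k × Vd = 0.03239 × 149 = 4.826 L/h
At steady state Css = R₀ / CL = 176 / 4.826 = 36.47 mg/L

36.5 mg/L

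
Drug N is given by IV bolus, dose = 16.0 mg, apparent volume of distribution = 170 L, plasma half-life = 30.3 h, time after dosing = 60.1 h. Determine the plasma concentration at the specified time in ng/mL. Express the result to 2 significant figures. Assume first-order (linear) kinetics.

C₀ = Dose / Vd = 16.00 / 170 = 0.09412 mg/L
k = ln2 / t½ = 0.693147 / 30.3 = 0.02288 h⁻¹
C = C₀ · e^(−k·t) = 0.09412 × e^(−0.02288 × 60.1)
  = 0.09412 × 0.2528 = 0.02379 mg/L
Convert: 0.02379 mg/L × 1000 = 23.79 ng/mL

24 ng/mL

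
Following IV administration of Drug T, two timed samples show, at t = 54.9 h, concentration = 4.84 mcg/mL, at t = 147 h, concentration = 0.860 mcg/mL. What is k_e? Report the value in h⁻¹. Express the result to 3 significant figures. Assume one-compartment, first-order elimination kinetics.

0.0188 h⁻¹

k = ln(C₁/C₂) / (t₂ − t₁) = ln(4.84/0.860) / (147 − 54.9)
  = 1.728 / 92.10 = 0.01876 h⁻¹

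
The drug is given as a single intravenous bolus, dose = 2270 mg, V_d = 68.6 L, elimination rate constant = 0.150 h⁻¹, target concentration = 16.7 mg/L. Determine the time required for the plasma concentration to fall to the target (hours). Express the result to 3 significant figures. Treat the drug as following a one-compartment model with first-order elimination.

4.56 h

C₀ = Dose / Vd = 2270 / 68.6 = 33.09 mg/L
t = ln(C₀ / C) / k = ln(33.09 / 16.7) / 0.1500
  = ln(1.981) / 0.1500 = 0.6836 / 0.1500 = 4.557 h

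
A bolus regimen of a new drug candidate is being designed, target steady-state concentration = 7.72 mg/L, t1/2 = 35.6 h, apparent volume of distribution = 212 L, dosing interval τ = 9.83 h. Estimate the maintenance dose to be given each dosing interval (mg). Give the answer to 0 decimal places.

313 mg

k = ln2 / t½ = 0.693147 / 35.6 = 0.01947 h⁻¹
CL = k × Vd = 0.01947 × 212 = 4.128 L/h
At steady state, Dose/τ = Css × CL.
Dose = Css × CL × τ = 7.72 × 4.128 × 9.83 = 313.3 mg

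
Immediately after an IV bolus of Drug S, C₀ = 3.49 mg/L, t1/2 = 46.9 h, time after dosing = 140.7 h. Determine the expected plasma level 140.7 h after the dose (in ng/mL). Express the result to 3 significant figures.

k = ln2 / t½ = 0.693147 / 46.9 = 0.01478 h⁻¹
t / t½ = 140.7 / 46.9 = 3 half-lives
C = C₀ × (1/2)^3 = 3.490 × 0.1250 = 0.4363 mg/L
Convert: 0.4363 mg/L × 1000 = 436.3 ng/mL

436 ng/mL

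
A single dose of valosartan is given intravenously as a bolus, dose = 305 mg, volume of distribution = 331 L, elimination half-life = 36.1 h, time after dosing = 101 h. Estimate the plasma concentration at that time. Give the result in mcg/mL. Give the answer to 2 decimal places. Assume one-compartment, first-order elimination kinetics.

C₀ = Dose / Vd = 305.0 / 331 = 0.9215 mg/L
k = ln2 / t½ = 0.693147 / 36.1 = 0.01920 h⁻¹
C = C₀ · e^(−k·t) = 0.9215 × e^(−0.01920 × 101)
  = 0.9215 × 0.1438 = 0.1325 mg/L
(0.1325 mg/L = 0.1325 mcg/mL)

0.13 mcg/mL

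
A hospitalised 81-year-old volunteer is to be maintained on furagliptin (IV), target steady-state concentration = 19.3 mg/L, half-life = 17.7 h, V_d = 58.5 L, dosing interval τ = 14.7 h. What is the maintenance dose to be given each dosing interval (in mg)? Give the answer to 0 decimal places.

650 mg

k = ln2 / t½ = 0.693147 / 17.7 = 0.03916 h⁻¹
CL = k × Vd = 0.03916 × 58.5 = 2.291 L/h
At steady state, Dose/τ = Css × CL.
Dose = Css × CL × τ = 19.3 × 2.291 × 14.7 = 650.0 mg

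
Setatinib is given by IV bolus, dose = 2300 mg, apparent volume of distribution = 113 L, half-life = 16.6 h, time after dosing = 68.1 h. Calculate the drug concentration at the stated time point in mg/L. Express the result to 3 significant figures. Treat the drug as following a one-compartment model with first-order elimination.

C₀ = Dose / Vd = 2300 / 113 = 20.35 mg/L
k = ln2 / t½ = 0.693147 / 16.6 = 0.04176 h⁻¹
C = C₀ · e^(−k·t) = 20.35 × e^(−0.04176 × 68.1)
  = 20.35 × 0.05820 = 1.184 mg/L

1.18 mg/L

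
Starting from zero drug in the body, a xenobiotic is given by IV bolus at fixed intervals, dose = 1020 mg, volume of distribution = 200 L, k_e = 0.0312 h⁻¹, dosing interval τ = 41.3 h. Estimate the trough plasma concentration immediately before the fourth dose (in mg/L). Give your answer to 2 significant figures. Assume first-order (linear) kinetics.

C₀ per dose = Dose / Vd = 1020 / 200 = 5.100 mg/L
Fraction remaining after one interval: r = e^(−kτ) = e^(−0.03120 × 41.3) = 0.2757
Before dose 4, 3 doses have been given (aged 1τ, 2τ, 3τ).
C_trough = C₀ × (r + r² + … + r^3) = C₀ × r(1−r^3)/(1−r)
        = 5.100 × 0.2757 × (1 − 0.02096) / (1 − 0.2757) = 1.901 mg/L

1.9 mg/L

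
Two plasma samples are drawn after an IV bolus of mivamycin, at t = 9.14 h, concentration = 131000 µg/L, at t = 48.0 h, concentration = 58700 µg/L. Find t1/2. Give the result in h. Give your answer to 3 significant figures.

33.6 h

k = ln(C₁/C₂) / (t₂ − t₁) = ln(131000/58700) / (48.0 − 9.14)
  = 0.8028 / 38.86 = 0.02066 h⁻¹
t½ = ln2 / k = 0.693147 / 0.02066 = 33.55 h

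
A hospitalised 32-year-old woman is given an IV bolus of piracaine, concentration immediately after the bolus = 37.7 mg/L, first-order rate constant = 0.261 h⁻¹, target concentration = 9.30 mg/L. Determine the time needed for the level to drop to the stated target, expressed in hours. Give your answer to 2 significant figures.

t = ln(C₀ / C) / k = ln(37.70 / 9.30) / 0.2610
  = ln(4.054) / 0.2610 = 1.400 / 0.2610 = 5.364 h

5.4 h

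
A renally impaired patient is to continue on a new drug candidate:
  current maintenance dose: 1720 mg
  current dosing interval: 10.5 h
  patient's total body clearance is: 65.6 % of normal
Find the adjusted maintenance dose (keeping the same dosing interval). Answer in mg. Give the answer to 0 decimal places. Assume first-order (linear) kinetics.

1128 mg

To keep the same average steady-state level, dosing rate must scale with clearance.
CL ratio = 65.6 / 100 = 0.6560
New dose (same interval) = 1720 × 0.6560 = 1128 mg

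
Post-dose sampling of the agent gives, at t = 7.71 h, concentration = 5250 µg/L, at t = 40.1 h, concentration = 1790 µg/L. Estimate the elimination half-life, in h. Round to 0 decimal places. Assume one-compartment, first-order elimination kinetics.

k = ln(C₁/C₂) / (t₂ − t₁) = ln(5250/1790) / (40.1 − 7.71)
  = 1.076 / 32.39 = 0.03322 h⁻¹
t½ = ln2 / k = 0.693147 / 0.03322 = 20.87 h

21 h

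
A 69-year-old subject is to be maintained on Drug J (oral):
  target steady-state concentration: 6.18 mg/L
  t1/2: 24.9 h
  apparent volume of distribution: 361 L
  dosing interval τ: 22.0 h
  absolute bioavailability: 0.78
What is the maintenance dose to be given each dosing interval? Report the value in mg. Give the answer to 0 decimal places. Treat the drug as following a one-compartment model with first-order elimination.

1752 mg

k = ln2 / t½ = 0.693147 / 24.9 = 0.02784 h⁻¹
CL = k × Vd = 0.02784 × 361 = 10.05 L/h
At steady state, F × (Dose/τ) = Css × CL.
Dose = Css × CL × τ / F = 6.18 × 10.05 × 22.0 / 0.78 = 1752 mg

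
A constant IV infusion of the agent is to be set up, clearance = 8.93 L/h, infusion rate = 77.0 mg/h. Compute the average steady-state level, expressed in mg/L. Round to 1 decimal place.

At steady state Css = R₀ / CL = 77.0 / 8.930 = 8.623 mg/L

8.6 mg/L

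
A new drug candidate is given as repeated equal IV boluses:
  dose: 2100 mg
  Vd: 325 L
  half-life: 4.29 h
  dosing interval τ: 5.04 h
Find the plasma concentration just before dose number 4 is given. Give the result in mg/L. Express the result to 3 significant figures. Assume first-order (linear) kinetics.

4.69 mg/L

C₀ per dose = Dose / Vd = 2100 / 325 = 6.462 mg/L
k = ln2 / t½ = 0.693147 / 4.29 = 0.1616 h⁻¹
Fraction remaining after one interval: r = e^(−kτ) = e^(−0.1616 × 5.04) = 0.4429
Before dose 4, 3 doses have been given (aged 1τ, 2τ, 3τ).
C_trough = C₀ × (r + r² + … + r^3) = C₀ × r(1−r^3)/(1−r)
        = 6.462 × 0.4429 × (1 − 0.08688) / (1 − 0.4429) = 4.691 mg/L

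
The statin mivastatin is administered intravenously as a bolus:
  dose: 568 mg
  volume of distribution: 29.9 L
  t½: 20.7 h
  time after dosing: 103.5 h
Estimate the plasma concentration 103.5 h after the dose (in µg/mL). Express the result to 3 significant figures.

0.594 µg/mL

C₀ = Dose / Vd = 568.0 / 29.9 = 19.00 mg/L
k = ln2 / t½ = 0.693147 / 20.7 = 0.03349 h⁻¹
t / t½ = 103.5 / 20.7 = 5 half-lives
C = C₀ × (1/2)^5 = 19.00 × 0.03125 = 0.5938 mg/L
(0.5938 mg/L = 0.5938 µg/mL)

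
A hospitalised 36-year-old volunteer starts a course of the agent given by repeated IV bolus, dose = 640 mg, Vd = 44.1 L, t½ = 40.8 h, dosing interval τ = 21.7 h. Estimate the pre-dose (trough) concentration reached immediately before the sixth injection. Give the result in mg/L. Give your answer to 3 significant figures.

C₀ per dose = Dose / Vd = 640 / 44.1 = 14.51 mg/L
k = ln2 / t½ = 0.693147 / 40.8 = 0.01699 h⁻¹
Fraction remaining after one interval: r = e^(−kτ) = e^(−0.01699 × 21.7) = 0.6916
Before dose 6, 5 doses have been given (aged 1τ, 2τ, 3τ, 4τ, 5τ).
C_trough = C₀ × (r + r² + … + r^5) = C₀ × r(1−r^5)/(1−r)
        = 14.51 × 0.6916 × (1 − 0.1582) / (1 − 0.6916) = 27.39 mg/L

27.4 mg/L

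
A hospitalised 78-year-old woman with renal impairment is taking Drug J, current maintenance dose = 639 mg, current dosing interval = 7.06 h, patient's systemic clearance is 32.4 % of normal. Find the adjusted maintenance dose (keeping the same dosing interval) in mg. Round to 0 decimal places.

207 mg

To keep the same average steady-state level, dosing rate must scale with clearance.
CL ratio = 32.4 / 100 = 0.3240
New dose (same interval) = 639 × 0.3240 = 207.0 mg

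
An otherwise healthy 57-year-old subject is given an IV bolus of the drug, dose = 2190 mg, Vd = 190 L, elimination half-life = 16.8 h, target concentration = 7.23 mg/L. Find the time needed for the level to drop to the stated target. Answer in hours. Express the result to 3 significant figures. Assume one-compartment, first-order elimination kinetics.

11.3 h

C₀ = Dose / Vd = 2190 / 190 = 11.53 mg/L
k = ln2 / t½ = 0.693147 / 16.8 = 0.04126 h⁻¹
t = ln(C₀ / C) / k = ln(11.53 / 7.23) / 0.04126
  = ln(1.595) / 0.04126 = 0.4669 / 0.04126 = 11.32 h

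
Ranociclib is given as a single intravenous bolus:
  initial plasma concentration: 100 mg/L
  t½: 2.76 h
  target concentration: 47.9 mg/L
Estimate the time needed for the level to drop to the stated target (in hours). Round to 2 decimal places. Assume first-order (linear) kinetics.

2.93 h

k = ln2 / t½ = 0.693147 / 2.76 = 0.2511 h⁻¹
t = ln(C₀ / C) / k = ln(100.0 / 47.9) / 0.2511
  = ln(2.088) / 0.2511 = 0.7362 / 0.2511 = 2.932 h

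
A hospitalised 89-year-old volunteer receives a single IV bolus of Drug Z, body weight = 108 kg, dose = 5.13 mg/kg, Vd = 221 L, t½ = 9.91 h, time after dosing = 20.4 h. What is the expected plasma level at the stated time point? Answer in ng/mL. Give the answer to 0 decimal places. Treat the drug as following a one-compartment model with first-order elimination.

Total dose = 5.13 × 108 = 554.0 mg
C₀ = Dose / Vd = 554.0 / 221 = 2.507 mg/L
k = ln2 / t½ = 0.693147 / 9.91 = 0.06994 h⁻¹
C = C₀ · e^(−k·t) = 2.507 × e^(−0.06994 × 20.4)
  = 2.507 × 0.2401 = 0.6019 mg/L
Convert: 0.6019 mg/L × 1000 = 601.9 ng/mL

602 ng/mL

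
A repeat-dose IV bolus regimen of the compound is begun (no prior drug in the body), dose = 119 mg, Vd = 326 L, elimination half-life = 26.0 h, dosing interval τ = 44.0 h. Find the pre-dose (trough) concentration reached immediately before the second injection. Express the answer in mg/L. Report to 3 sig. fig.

C₀ per dose = Dose / Vd = 119 / 326 = 0.3650 mg/L
k = ln2 / t½ = 0.693147 / 26.0 = 0.02666 h⁻¹
Fraction remaining after one interval: r = e^(−kτ) = e^(−0.02666 × 44.0) = 0.3094
Before dose 2, 1 dose has been given (aged 1τ).
C_trough = C₀ × r = 0.3650 × 0.3094 = 0.1129 mg/L

0.113 mg/L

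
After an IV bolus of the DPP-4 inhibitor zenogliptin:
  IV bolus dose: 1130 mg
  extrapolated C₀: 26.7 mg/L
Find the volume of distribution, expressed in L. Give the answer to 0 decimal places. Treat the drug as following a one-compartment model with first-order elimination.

42 L

Vd = Dose / C₀ = 1130 / 26.7 = 42.32 L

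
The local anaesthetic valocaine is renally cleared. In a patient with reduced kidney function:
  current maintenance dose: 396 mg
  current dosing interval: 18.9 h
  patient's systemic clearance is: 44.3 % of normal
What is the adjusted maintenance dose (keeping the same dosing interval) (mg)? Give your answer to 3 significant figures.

To keep the same average steady-state level, dosing rate must scale with clearance.
CL ratio = 44.3 / 100 = 0.4430
New dose (same interval) = 396 × 0.4430 = 175.4 mg

175 mg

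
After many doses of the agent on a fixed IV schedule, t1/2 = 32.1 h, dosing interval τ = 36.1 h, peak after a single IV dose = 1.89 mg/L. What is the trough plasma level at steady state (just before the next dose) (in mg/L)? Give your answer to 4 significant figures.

1.601 mg/L

k = ln2 / t½ = 0.693147 / 32.1 = 0.02159 h⁻¹
e^(−kτ) = e^(−0.02159 × 36.1) = 0.4587
Accumulation ratio R = 1 / (1 − e^(−kτ)) = 1 / (1 − 0.4587) = 1.847
Steady-state trough = C₀ × R × e^(−kτ) = 1.89 × 1.847 × 0.4587 = 1.601 mg/L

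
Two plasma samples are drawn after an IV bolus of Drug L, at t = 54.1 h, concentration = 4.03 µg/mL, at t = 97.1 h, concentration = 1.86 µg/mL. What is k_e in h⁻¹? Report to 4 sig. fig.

0.01798 h⁻¹

k = ln(C₁/C₂) / (t₂ − t₁) = ln(4.03/1.86) / (97.1 − 54.1)
  = 0.7732 / 43.00 = 0.01798 h⁻¹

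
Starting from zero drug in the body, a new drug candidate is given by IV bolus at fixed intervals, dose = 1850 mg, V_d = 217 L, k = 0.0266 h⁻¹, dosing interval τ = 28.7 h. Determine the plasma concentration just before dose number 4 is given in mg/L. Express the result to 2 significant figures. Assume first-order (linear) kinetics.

6.7 mg/L

C₀ per dose = Dose / Vd = 1850 / 217 = 8.525 mg/L
Fraction remaining after one interval: r = e^(−kτ) = e^(−0.02660 × 28.7) = 0.4661
Before dose 4, 3 doses have been given (aged 1τ, 2τ, 3τ).
C_trough = C₀ × (r + r² + … + r^3) = C₀ × r(1−r^3)/(1−r)
        = 8.525 × 0.4661 × (1 − 0.1013) / (1 − 0.4661) = 6.688 mg/L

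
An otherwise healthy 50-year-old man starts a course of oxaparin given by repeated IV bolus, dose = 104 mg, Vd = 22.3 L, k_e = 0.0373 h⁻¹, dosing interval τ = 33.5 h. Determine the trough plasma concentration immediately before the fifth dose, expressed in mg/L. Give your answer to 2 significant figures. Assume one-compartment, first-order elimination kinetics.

C₀ per dose = Dose / Vd = 104 / 22.3 = 4.664 mg/L
Fraction remaining after one interval: r = e^(−kτ) = e^(−0.03730 × 33.5) = 0.2866
Before dose 5, 4 doses have been given (aged 1τ, 2τ, 3τ, 4τ).
C_trough = C₀ × (r + r² + … + r^4) = C₀ × r(1−r^4)/(1−r)
        = 4.664 × 0.2866 × (1 − 0.006747) / (1 − 0.2866) = 1.861 mg/L

1.9 mg/L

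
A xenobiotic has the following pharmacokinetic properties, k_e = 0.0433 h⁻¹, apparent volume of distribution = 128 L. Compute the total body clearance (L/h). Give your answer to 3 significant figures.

5.54 L/h

CL = k × Vd = 0.0433 × 128 = 5.542 L/h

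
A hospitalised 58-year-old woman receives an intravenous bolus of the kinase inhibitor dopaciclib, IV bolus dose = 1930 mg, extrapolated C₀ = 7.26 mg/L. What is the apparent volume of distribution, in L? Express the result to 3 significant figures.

Vd = Dose / C₀ = 1930 / 7.26 = 265.8 L

266 L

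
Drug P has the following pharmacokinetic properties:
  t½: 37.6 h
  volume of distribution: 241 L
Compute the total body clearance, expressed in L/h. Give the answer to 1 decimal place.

4.4 L/h

k = ln2 / t½ = 0.693147 / 37.6 = 0.01843 h⁻¹
CL = k × Vd = 0.01843 × 241 = 4.442 L/h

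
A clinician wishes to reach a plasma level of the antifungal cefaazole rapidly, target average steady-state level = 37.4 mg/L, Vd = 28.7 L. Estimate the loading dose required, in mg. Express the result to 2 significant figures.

LD = Css × Vd = 37.4 × 28.7 = 1073 mg

1100 mg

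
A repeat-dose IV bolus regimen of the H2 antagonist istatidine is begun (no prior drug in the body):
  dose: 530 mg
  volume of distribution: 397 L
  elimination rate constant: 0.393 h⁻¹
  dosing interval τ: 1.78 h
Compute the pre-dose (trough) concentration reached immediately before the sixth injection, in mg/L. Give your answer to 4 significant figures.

C₀ per dose = Dose / Vd = 530 / 397 = 1.335 mg/L
Fraction remaining after one interval: r = e^(−kτ) = e^(−0.3930 × 1.78) = 0.4968
Before dose 6, 5 doses have been given (aged 1τ, 2τ, 3τ, 4τ, 5τ).
C_trough = C₀ × (r + r² + … + r^5) = C₀ × r(1−r^5)/(1−r)
        = 1.335 × 0.4968 × (1 − 0.03026) / (1 − 0.4968) = 1.278 mg/L

1.278 mg/L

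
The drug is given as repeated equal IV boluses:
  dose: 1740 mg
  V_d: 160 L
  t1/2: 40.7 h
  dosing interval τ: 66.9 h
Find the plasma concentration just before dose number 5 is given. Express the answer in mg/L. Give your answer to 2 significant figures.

C₀ per dose = Dose / Vd = 1740 / 160 = 10.88 mg/L
k = ln2 / t½ = 0.693147 / 40.7 = 0.01703 h⁻¹
Fraction remaining after one interval: r = e^(−kτ) = e^(−0.01703 × 66.9) = 0.3200
Before dose 5, 4 doses have been given (aged 1τ, 2τ, 3τ, 4τ).
C_trough = C₀ × (r + r² + … + r^4) = C₀ × r(1−r^4)/(1−r)
        = 10.88 × 0.3200 × (1 − 0.01049) / (1 − 0.3200) = 5.066 mg/L

5.1 mg/L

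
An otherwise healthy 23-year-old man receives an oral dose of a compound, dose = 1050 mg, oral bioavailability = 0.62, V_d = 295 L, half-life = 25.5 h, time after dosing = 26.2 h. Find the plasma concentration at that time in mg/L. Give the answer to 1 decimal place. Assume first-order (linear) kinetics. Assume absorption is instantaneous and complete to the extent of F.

1.1 mg/L

Amount reaching circulation = F × Dose = 0.62 × 1050 = 651.0 mg
C₀ = F·Dose / Vd = 651.0 / 295 = 2.207 mg/L
k = ln2 / t½ = 0.693147 / 25.5 = 0.02718 h⁻¹
C = C₀ · e^(−k·t) = 2.207 × e^(−0.02718 × 26.2)
  = 2.207 × 0.4906 = 1.083 mg/L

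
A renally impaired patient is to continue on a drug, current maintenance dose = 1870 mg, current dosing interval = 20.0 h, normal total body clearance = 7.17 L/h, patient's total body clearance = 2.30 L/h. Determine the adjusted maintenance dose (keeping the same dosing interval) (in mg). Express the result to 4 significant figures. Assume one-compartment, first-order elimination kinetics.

599.9 mg

To keep the same average steady-state level, dosing rate must scale with clearance.
CL ratio = 2.30 / 7.17 = 0.3208
New dose (same interval) = 1870 × 0.3208 = 599.9 mg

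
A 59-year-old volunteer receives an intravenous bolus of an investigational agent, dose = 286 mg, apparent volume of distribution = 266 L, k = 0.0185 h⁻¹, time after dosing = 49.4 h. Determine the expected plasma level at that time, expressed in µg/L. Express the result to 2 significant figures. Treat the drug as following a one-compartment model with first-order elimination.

430 µg/L

C₀ = Dose / Vd = 286.0 / 266 = 1.075 mg/L
C = C₀ · e^(−k·t) = 1.075 × e^(−0.01850 × 49.4)
  = 1.075 × 0.4010 = 0.4311 mg/L
Convert: 0.4311 mg/L × 1000 = 431.1 µg/L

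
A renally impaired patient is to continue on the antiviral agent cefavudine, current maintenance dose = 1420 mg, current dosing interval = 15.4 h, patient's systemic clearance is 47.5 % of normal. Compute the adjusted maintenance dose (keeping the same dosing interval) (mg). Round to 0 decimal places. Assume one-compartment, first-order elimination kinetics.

To keep the same average steady-state level, dosing rate must scale with clearance.
CL ratio = 47.5 / 100 = 0.4750
New dose (same interval) = 1420 × 0.4750 = 674.5 mg

675 mg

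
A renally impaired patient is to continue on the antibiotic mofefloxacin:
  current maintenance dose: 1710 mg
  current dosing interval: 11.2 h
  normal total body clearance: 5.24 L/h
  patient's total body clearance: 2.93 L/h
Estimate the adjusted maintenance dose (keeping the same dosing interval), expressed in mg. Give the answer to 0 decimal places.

To keep the same average steady-state level, dosing rate must scale with clearance.
CL ratio = 2.93 / 5.24 = 0.5592
New dose (same interval) = 1710 × 0.5592 = 956.2 mg

956 mg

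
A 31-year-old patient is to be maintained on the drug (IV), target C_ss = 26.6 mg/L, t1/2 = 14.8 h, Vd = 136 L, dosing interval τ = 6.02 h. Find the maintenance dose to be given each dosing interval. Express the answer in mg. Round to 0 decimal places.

1020 mg

k = ln2 / t½ = 0.693147 / 14.8 = 0.04683 h⁻¹
CL = k × Vd = 0.04683 × 136 = 6.369 L/h
At steady state, Dose/τ = Css × CL.
Dose = Css × CL × τ = 26.6 × 6.369 × 6.02 = 1020 mg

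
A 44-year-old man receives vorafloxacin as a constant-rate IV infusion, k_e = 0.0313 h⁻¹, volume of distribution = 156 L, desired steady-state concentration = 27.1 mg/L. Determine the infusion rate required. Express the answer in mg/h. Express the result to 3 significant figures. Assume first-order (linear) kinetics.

CL = k × Vd = 0.03130 × 156 = 4.883 L/h
At steady state, infusion rate R₀ = Css × CL = 27.1 × 4.883 = 132.3 mg/h

132 mg/h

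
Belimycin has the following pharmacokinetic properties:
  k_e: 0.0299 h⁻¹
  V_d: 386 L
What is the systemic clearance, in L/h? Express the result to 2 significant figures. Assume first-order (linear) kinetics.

CL = k × Vd = 0.0299 × 386 = 11.54 L/h

12 L/h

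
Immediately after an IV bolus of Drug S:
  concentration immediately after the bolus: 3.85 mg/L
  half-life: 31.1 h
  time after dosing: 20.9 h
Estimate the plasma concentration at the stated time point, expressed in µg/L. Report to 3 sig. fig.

2420 µg/L

k = ln2 / t½ = 0.693147 / 31.1 = 0.02229 h⁻¹
C = C₀ · e^(−k·t) = 3.850 × e^(−0.02229 × 20.9)
  = 3.850 × 0.6276 = 2.416 mg/L
Convert: 2.416 mg/L × 1000 = 2416 µg/L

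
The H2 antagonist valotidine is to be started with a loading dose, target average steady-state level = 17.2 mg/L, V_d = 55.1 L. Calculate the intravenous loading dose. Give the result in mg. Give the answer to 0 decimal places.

LD = Css × Vd = 17.2 × 55.1 = 947.7 mg

948 mg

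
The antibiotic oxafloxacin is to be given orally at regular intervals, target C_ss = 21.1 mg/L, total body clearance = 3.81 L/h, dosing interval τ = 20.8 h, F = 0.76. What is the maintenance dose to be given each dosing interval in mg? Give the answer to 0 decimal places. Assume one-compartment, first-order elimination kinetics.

2200 mg

At steady state, F × (Dose/τ) = Css × CL.
Dose = Css × CL × τ / F = 21.1 × 3.810 × 20.8 / 0.76 = 2200 mg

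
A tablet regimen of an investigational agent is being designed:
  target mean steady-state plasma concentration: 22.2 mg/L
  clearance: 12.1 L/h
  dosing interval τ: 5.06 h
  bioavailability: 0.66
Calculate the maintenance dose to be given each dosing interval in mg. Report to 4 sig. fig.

2059 mg

At steady state, F × (Dose/τ) = Css × CL.
Dose = Css × CL × τ / F = 22.2 × 12.10 × 5.06 / 0.66 = 2059 mg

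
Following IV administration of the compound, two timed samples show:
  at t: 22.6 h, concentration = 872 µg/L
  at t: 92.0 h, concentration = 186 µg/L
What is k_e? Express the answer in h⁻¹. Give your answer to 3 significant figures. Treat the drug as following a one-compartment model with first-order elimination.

0.0223 h⁻¹

k = ln(C₁/C₂) / (t₂ − t₁) = ln(872/186) / (92.0 − 22.6)
  = 1.545 / 69.40 = 0.02226 h⁻¹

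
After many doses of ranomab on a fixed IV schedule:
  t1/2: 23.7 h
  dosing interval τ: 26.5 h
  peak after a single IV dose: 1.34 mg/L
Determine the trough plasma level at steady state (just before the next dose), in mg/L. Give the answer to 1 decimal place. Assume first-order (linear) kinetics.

1.1 mg/L

k = ln2 / t½ = 0.693147 / 23.7 = 0.02925 h⁻¹
e^(−kτ) = e^(−0.02925 × 26.5) = 0.4606
Accumulation ratio R = 1 / (1 − e^(−kτ)) = 1 / (1 − 0.4606) = 1.854
Steady-state trough = C₀ × R × e^(−kτ) = 1.34 × 1.854 × 0.4606 = 1.144 mg/L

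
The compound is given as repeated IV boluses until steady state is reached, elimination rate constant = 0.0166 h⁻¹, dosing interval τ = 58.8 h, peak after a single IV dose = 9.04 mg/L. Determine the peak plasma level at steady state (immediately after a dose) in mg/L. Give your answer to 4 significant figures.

14.51 mg/L

e^(−kτ) = e^(−0.01660 × 58.8) = 0.3768
Accumulation ratio R = 1 / (1 − e^(−kτ)) = 1 / (1 − 0.3768) = 1.605
Steady-state peak = C₀ × R = 9.04 × 1.605 = 14.51 mg/L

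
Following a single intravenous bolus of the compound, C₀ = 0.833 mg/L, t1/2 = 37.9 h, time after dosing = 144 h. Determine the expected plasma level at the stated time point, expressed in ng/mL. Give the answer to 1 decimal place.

59.8 ng/mL

k = ln2 / t½ = 0.693147 / 37.9 = 0.01829 h⁻¹
C = C₀ · e^(−k·t) = 0.8330 × e^(−0.01829 × 144)
  = 0.8330 × 0.07181 = 0.05982 mg/L
Convert: 0.05982 mg/L × 1000 = 59.82 ng/mL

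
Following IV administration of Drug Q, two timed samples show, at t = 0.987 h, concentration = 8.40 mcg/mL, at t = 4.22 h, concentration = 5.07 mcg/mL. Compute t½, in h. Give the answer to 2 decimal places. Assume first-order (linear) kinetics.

k = ln(C₁/C₂) / (t₂ − t₁) = ln(8.40/5.07) / (4.22 − 0.987)
  = 0.5049 / 3.233 = 0.1562 h⁻¹
t½ = ln2 / k = 0.693147 / 0.1562 = 4.438 h

4.44 h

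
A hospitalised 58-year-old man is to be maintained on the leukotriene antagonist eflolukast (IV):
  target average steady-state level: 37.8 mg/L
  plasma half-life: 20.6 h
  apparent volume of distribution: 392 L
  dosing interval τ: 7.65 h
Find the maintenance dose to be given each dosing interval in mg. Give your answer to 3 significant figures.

k = ln2 / t½ = 0.693147 / 20.6 = 0.03365 h⁻¹
CL = k × Vd = 0.03365 × 392 = 13.19 L/h
At steady state, Dose/τ = Css × CL.
Dose = Css × CL × τ = 37.8 × 13.19 × 7.65 = 3814 mg

3810 mg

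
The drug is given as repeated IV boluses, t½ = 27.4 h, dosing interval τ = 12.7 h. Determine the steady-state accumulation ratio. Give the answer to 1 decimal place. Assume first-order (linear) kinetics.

k = ln2 / t½ = 0.693147 / 27.4 = 0.02530 h⁻¹
e^(−kτ) = e^(−0.02530 × 12.7) = 0.7252
Accumulation ratio R = 1 / (1 − e^(−kτ)) = 1 / (1 − 0.7252) = 3.639

3.6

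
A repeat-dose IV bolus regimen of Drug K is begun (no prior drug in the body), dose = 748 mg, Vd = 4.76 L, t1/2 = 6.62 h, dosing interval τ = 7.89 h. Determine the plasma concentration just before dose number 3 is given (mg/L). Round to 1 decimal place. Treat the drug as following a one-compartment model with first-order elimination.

C₀ per dose = Dose / Vd = 748 / 4.76 = 157.1 mg/L
k = ln2 / t½ = 0.693147 / 6.62 = 0.1047 h⁻¹
Fraction remaining after one interval: r = e^(−kτ) = e^(−0.1047 × 7.89) = 0.4378
Before dose 3, 2 doses have been given (aged 1τ, 2τ).
C_trough = C₀ × (r + r²) = 157.1 × (0.4378 + 0.1917) = 98.89 mg/L

98.9 mg/L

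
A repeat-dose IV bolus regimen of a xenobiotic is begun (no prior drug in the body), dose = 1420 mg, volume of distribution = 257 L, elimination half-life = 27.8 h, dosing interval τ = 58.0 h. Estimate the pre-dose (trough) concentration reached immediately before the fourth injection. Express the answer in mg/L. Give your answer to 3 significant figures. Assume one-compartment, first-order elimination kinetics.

1.68 mg/L

C₀ per dose = Dose / Vd = 1420 / 257 = 5.525 mg/L
k = ln2 / t½ = 0.693147 / 27.8 = 0.02493 h⁻¹
Fraction remaining after one interval: r = e^(−kτ) = e^(−0.02493 × 58.0) = 0.2355
Before dose 4, 3 doses have been given (aged 1τ, 2τ, 3τ).
C_trough = C₀ × (r + r² + … + r^3) = C₀ × r(1−r^3)/(1−r)
        = 5.525 × 0.2355 × (1 − 0.01306) / (1 − 0.2355) = 1.680 mg/L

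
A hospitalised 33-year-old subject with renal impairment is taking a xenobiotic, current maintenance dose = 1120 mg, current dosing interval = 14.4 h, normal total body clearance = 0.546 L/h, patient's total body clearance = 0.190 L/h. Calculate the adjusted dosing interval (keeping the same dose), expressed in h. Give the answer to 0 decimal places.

41 h

To keep the same average steady-state level, dosing rate must scale with clearance.
CL ratio = 0.190 / 0.546 = 0.3480
New interval (same dose) = 14.4 / 0.3480 = 41.38 h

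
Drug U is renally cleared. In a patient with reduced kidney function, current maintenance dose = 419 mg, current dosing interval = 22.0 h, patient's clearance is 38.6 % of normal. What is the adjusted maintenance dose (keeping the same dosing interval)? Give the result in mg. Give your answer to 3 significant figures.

To keep the same average steady-state level, dosing rate must scale with clearance.
CL ratio = 38.6 / 100 = 0.3860
New dose (same interval) = 419 × 0.3860 = 161.7 mg

162 mg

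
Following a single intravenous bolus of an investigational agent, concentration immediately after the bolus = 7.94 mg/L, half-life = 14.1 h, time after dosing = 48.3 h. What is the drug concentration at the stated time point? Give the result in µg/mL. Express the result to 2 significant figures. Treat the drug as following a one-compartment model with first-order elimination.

0.74 µg/mL

k = ln2 / t½ = 0.693147 / 14.1 = 0.04916 h⁻¹
C = C₀ · e^(−k·t) = 7.940 × e^(−0.04916 × 48.3)
  = 7.940 × 0.09307 = 0.7390 mg/L
(0.7390 mg/L = 0.7390 µg/mL)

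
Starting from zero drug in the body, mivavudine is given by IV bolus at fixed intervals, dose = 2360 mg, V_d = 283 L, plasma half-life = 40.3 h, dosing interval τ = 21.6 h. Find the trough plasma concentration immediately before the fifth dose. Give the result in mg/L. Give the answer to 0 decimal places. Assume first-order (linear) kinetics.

14 mg/L

C₀ per dose = Dose / Vd = 2360 / 283 = 8.339 mg/L
k = ln2 / t½ = 0.693147 / 40.3 = 0.01720 h⁻¹
Fraction remaining after one interval: r = e^(−kτ) = e^(−0.01720 × 21.6) = 0.6897
Before dose 5, 4 doses have been given (aged 1τ, 2τ, 3τ, 4τ).
C_trough = C₀ × (r + r² + … + r^4) = C₀ × r(1−r^4)/(1−r)
        = 8.339 × 0.6897 × (1 − 0.2263) / (1 − 0.6897) = 14.34 mg/L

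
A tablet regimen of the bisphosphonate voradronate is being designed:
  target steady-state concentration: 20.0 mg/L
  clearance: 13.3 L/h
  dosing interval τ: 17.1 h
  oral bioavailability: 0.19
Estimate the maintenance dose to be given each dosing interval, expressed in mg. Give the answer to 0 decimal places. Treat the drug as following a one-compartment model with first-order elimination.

At steady state, F × (Dose/τ) = Css × CL.
Dose = Css × CL × τ / F = 20.0 × 13.30 × 17.1 / 0.19 = 23940 mg

23940 mg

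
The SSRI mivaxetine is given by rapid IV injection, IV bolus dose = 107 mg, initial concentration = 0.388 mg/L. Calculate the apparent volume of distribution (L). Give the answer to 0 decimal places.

276 L

Vd = Dose / C₀ = 107.0 / 0.388 = 275.8 L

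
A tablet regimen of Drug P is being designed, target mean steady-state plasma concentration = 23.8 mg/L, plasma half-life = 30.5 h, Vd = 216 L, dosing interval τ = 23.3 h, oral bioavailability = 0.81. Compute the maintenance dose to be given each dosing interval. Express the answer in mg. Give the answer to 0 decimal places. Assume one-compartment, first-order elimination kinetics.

3361 mg

k = ln2 / t½ = 0.693147 / 30.5 = 0.02273 h⁻¹
CL = k × Vd = 0.02273 × 216 = 4.910 L/h
At steady state, F × (Dose/τ) = Css × CL.
Dose = Css × CL × τ / F = 23.8 × 4.910 × 23.3 / 0.81 = 3361 mg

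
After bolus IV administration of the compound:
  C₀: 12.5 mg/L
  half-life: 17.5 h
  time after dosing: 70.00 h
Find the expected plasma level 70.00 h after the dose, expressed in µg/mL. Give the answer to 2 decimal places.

0.78 µg/mL

k = ln2 / t½ = 0.693147 / 17.5 = 0.03961 h⁻¹
t / t½ = 70.00 / 17.5 = 4 half-lives
C = C₀ × (1/2)^4 = 12.50 × 0.06250 = 0.7813 mg/L
(0.7813 mg/L = 0.7813 µg/mL)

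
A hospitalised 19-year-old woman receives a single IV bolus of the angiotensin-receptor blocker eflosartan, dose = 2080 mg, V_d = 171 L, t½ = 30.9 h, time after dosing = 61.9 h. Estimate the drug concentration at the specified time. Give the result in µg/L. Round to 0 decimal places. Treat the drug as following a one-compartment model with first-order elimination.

C₀ = Dose / Vd = 2080 / 171 = 12.16 mg/L
k = ln2 / t½ = 0.693147 / 30.9 = 0.02243 h⁻¹
C = C₀ · e^(−k·t) = 12.16 × e^(−0.02243 × 61.9)
  = 12.16 × 0.2495 = 3.034 mg/L
Convert: 3.034 mg/L × 1000 = 3034 µg/L

3034 µg/L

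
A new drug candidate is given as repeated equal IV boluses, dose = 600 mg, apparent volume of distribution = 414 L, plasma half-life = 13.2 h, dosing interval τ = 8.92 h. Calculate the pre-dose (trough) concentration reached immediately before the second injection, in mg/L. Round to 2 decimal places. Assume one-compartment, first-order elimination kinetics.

C₀ per dose = Dose / Vd = 600 / 414 = 1.449 mg/L
k = ln2 / t½ = 0.693147 / 13.2 = 0.05251 h⁻¹
Fraction remaining after one interval: r = e^(−kτ) = e^(−0.05251 × 8.92) = 0.6260
Before dose 2, 1 dose has been given (aged 1τ).
C_trough = C₀ × r = 1.449 × 0.6260 = 0.9071 mg/L

0.91 mg/L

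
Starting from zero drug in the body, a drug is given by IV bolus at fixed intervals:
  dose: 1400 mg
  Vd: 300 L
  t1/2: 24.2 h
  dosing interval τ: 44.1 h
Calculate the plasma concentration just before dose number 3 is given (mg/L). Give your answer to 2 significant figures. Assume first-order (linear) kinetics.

C₀ per dose = Dose / Vd = 1400 / 300 = 4.667 mg/L
k = ln2 / t½ = 0.693147 / 24.2 = 0.02864 h⁻¹
Fraction remaining after one interval: r = e^(−kτ) = e^(−0.02864 × 44.1) = 0.2828
Before dose 3, 2 doses have been given (aged 1τ, 2τ).
C_trough = C₀ × (r + r²) = 4.667 × (0.2828 + 0.07998) = 1.693 mg/L

1.7 mg/L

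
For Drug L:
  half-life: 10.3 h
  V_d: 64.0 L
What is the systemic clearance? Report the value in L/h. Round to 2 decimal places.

k = ln2 / t½ = 0.693147 / 10.3 = 0.06730 h⁻¹
CL = k × Vd = 0.06730 × 64.0 = 4.307 L/h

4.31 L/h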